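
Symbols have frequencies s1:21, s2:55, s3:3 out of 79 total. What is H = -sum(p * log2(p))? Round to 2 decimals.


Computing entropy H = -sum(p_i * log2(p_i)):
  s1: p = 21/79 = 0.2658, -p*log2(p) = 0.5081
  s2: p = 55/79 = 0.6962, -p*log2(p) = 0.3637
  s3: p = 3/79 = 0.0380, -p*log2(p) = 0.1792
H = sum of terms = 1.0510
Rounded to 2 decimals: 1.05

1.05


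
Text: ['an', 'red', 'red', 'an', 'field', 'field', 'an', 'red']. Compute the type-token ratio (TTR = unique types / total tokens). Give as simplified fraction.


Tokens: 8
Unique types: ('an', 'field', 'red') = 3
TTR = 3/8
Already in lowest terms.

3/8


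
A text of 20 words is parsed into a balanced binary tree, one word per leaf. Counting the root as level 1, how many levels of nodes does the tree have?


In a balanced binary tree with n leaves the deepest leaf is ceil(log2(n)) edges below the root,
so counting node levels inclusive of root and leaves gives ceil(log2(n)) + 1 levels.
log2(20) = 4.3219
ceil(4.3219) = 5
levels = 5 + 1 = 6

6


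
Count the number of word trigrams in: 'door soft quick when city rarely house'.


Word trigrams from [7] words:
  Trigram 1: (door soft quick)
  Trigram 2: (soft quick when)
  Trigram 3: (quick when city)
  Trigram 4: (when city rarely)
  Trigram 5: (city rarely house)
Total word trigrams: 7 - 2 = 5

5


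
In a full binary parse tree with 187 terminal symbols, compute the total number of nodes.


Leaf nodes (terminals): 187
Internal nodes = n - 1 = 187 - 1 = 186
Total = leaves + internal = 187 + 186 = 373

373


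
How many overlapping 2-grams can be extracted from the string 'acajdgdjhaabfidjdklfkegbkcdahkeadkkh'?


String 'acajdgdjhaabfidjdklfkegbkcdahkeadkkh' has length L = 36.
Number of overlapping n-grams = L - n + 1
Substituting: 36 - 2 + 1 = 35

35


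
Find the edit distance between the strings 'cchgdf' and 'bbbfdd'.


Building DP table for s1='cchgdf' (len 6) and s2='bbbfdd' (len 6):
       b  b  b  f  d  d
    0  1  2  3  4  5  6
  c 1  1  2  3  4  5  6
  c 2  2  2  3  4  5  6
  h 3  3  3  3  4  5  6
  g 4  4  4  4  4  5  6
  d 5  5  5  5  5  4  5
  f 6  6  6  6  5  5  5
Edit distance = dp[6][6] = 5

5


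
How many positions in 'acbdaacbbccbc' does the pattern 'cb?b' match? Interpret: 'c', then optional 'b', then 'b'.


Pattern: cb?b means 'c', then optional 'b', then 'b'.
Scanning 'acbdaacbbccbc' position-by-position:
  Pos 0: window 'acb' -> no
  Pos 1: window 'cbd' -> MATCH
  Pos 2: window 'bda' -> no
  Pos 3: window 'daa' -> no
  Pos 4: window 'aac' -> no
  Pos 5: window 'acb' -> no
  Pos 6: window 'cbb' -> MATCH
  Pos 7: window 'bbc' -> no
  Pos 8: window 'bcc' -> no
  Pos 9: window 'ccb' -> no
  Pos 10: window 'cbc' -> MATCH
  Pos 11: window 'bc' -> no
  Pos 12: window 'c' -> no
Total matches: 3

3


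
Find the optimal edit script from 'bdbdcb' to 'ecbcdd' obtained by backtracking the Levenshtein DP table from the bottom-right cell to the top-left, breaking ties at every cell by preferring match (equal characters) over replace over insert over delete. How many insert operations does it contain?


Edit distance = 5. Backtracking from cell (6, 6) with preference match > replace > insert > delete,
then listing the resulting alignment 'bdbdcb' -> 'ecbcdd' left to right:
  Step 1: replace b->e
  Step 2: replace d->c
  Step 3: keep 'b'
  Step 4: replace d->c
  Step 5: replace c->d
  Step 6: replace b->d
Total insertions: 0

0


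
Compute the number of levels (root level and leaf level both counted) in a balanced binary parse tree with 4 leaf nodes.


In a balanced binary tree with n leaves the deepest leaf is ceil(log2(n)) edges below the root,
so counting node levels inclusive of root and leaves gives ceil(log2(n)) + 1 levels.
log2(4) = 2.0000
ceil(2.0000) = 2
levels = 2 + 1 = 3

3


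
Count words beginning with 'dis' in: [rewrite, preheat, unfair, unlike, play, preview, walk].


Checking each word for prefix 'dis':
  'rewrite' -> no (count: 0)
  'preheat' -> no (count: 0)
  'unfair' -> no (count: 0)
  'unlike' -> no (count: 0)
  'play' -> no (count: 0)
  'preview' -> no (count: 0)
  'walk' -> no (count: 0)
Total with prefix 'dis': 0

0


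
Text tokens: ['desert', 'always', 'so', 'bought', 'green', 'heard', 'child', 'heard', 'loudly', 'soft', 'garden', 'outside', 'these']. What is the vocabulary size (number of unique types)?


Listing all tokens and tracking unique types:
  Token 1: 'desert' -> NEW (unique so far: 1)
  Token 2: 'always' -> NEW (unique so far: 2)
  Token 3: 'so' -> NEW (unique so far: 3)
  Token 4: 'bought' -> NEW (unique so far: 4)
  Token 5: 'green' -> NEW (unique so far: 5)
  Token 6: 'heard' -> NEW (unique so far: 6)
  Token 7: 'child' -> NEW (unique so far: 7)
  Token 8: 'heard' -> duplicate (unique so far: 7)
  Token 9: 'loudly' -> NEW (unique so far: 8)
  Token 10: 'soft' -> NEW (unique so far: 9)
  Token 11: 'garden' -> NEW (unique so far: 10)
  Token 12: 'outside' -> NEW (unique so far: 11)
  Token 13: 'these' -> NEW (unique so far: 12)
Unique types: ('always', 'bought', 'child', 'desert', 'garden', 'green', 'heard', 'loudly', 'outside', 'so', 'soft', 'these')
Vocabulary size: 12

12


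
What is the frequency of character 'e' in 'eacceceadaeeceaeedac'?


Scanning 'eacceceadaeeceaeedac' for 'e':
  Position 0: 'e' -> MATCH (count: 1)
  Position 4: 'e' -> MATCH (count: 2)
  Position 6: 'e' -> MATCH (count: 3)
  Position 10: 'e' -> MATCH (count: 4)
  Position 11: 'e' -> MATCH (count: 5)
  Position 13: 'e' -> MATCH (count: 6)
  Position 15: 'e' -> MATCH (count: 7)
  Position 16: 'e' -> MATCH (count: 8)
Total occurrences of 'e': 8

8


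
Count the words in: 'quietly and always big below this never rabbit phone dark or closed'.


Counting words by splitting on spaces:
  Word 1: 'quietly'
  Word 2: 'and'
  Word 3: 'always'
  Word 4: 'big'
  Word 5: 'below'
  Word 6: 'this'
  Word 7: 'never'
  Word 8: 'rabbit'
  Word 9: 'phone'
  Word 10: 'dark'
  Word 11: 'or'
  Word 12: 'closed'
Total words: 12

12


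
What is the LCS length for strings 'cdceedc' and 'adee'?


DP table for LCS of 'cdceedc' and 'adee':
       a  d  e  e
    0  0  0  0  0
  c 0  0  0  0  0
  d 0  0  1  1  1
  c 0  0  1  1  1
  e 0  0  1  2  2
  e 0  0  1  2  3
  d 0  0  1  2  3
  c 0  0  1  2  3
LCS: 'dee'
LCS length = 3

3


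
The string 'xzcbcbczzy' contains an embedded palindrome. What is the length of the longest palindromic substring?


Scanning 'xzcbcbczzy' for palindromic substrings.
Substring at positions 1-7: 'zcbcbcz'.
Check: reverse('zcbcbcz') = 'zcbcbcz' -> palindrome confirmed.
Neighbouring characters ('x' / 'z') break symmetry, so it cannot extend further.
No longer palindromic substring exists; longest length = 7

7


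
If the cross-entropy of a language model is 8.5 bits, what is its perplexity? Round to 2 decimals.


Perplexity formula: PP = 2^H
H = 8.5
PP = 2^8.5
Decompose: 2^8.5 = 2^8 * 2^0.5 = 2^8 * sqrt(2)
2^8 = 256, sqrt(2) ~ 1.4142136
PP ~ 256 * 1.4142136 = 362.0386816
Rounded to 2 decimals: 362.04

362.04


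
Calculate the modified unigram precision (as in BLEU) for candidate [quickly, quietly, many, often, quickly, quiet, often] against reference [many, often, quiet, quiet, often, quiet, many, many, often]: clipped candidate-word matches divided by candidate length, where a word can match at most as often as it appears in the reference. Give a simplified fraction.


Reference word counts: {'many': 3, 'often': 3, 'quiet': 3}
Checking each candidate word (with clipping):
  'quickly' -> not in reference -> no match (matches: 0)
  'quietly' -> not in reference -> no match (matches: 0)
  'many' -> in reference (ref count 3, used 1/3) -> match (matches: 1)
  'often' -> in reference (ref count 3, used 1/3) -> match (matches: 2)
  'quickly' -> not in reference -> no match (matches: 2)
  'quiet' -> in reference (ref count 3, used 1/3) -> match (matches: 3)
  'often' -> in reference (ref count 3, used 2/3) -> match (matches: 4)
Clipped matches: 4, Candidate length: 7
Precision = 4/7

4/7


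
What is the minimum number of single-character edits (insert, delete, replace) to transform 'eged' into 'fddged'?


Building DP table for s1='eged' (len 4) and s2='fddged' (len 6):
       f  d  d  g  e  d
    0  1  2  3  4  5  6
  e 1  1  2  3  4  4  5
  g 2  2  2  3  3  4  5
  e 3  3  3  3  4  3  4
  d 4  4  3  3  4  4  3
Edit distance = dp[4][6] = 3

3


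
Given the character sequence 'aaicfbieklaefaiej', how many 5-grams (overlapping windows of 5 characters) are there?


String 'aaicfbieklaefaiej' has length L = 17.
Number of overlapping n-grams = L - n + 1
Substituting: 17 - 5 + 1 = 13

13


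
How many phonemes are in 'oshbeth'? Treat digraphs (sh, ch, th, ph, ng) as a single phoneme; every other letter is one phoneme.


Parsing 'oshbeth' greedily, digraphs first:
  'o' -> vowel phoneme (phonemes so far: 1)
  'sh' -> digraph (1 consonant phoneme) (phonemes so far: 2)
  'b' -> consonant phoneme (phonemes so far: 3)
  'e' -> vowel phoneme (phonemes so far: 4)
  'th' -> digraph (1 consonant phoneme) (phonemes so far: 5)
Total phonemes: 5

5


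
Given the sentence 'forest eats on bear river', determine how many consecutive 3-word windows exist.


Word trigrams from [5] words:
  Trigram 1: (forest eats on)
  Trigram 2: (eats on bear)
  Trigram 3: (on bear river)
Total word trigrams: 5 - 2 = 3

3


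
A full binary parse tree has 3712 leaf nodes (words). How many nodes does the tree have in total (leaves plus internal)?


Leaf nodes (terminals): 3712
Internal nodes = n - 1 = 3712 - 1 = 3711
Total = leaves + internal = 3712 + 3711 = 7423

7423


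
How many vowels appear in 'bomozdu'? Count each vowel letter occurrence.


Scanning each character of 'bomozdu':
  Position 1: 'b' -> consonant (running count: 0)
  Position 2: 'o' -> vowel (running count: 1)
  Position 3: 'm' -> consonant (running count: 1)
  Position 4: 'o' -> vowel (running count: 2)
  Position 5: 'z' -> consonant (running count: 2)
  Position 6: 'd' -> consonant (running count: 2)
  Position 7: 'u' -> vowel (running count: 3)
Total vowels: 3

3


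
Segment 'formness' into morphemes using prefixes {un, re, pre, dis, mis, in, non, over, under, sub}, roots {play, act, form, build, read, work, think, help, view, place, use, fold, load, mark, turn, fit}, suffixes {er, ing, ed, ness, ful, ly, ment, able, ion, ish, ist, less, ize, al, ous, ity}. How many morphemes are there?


Segmenting 'formness' against the inventory:
  'form' -> root (morpheme 1)
  'ness' -> suffix (morpheme 2)
Total morphemes: 2

2


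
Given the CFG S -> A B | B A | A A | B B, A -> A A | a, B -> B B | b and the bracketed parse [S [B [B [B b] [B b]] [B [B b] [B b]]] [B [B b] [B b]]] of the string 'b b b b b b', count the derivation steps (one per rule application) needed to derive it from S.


Every bracketed nonterminal node [X ...] in the tree is produced by exactly one rule application.
Reading the tree off as a leftmost derivation:
  Step 1: S  =>  B B   (applied S -> B B)
  Step 2: B B  =>  B B B   (applied B -> B B)
  Step 3: B B B  =>  B B B B   (applied B -> B B)
  Step 4: B B B B  =>  b B B B   (applied B -> b)
  Step 5: b B B B  =>  b b B B   (applied B -> b)
  Step 6: b b B B  =>  b b B B B   (applied B -> B B)
  Step 7: b b B B B  =>  b b b B B   (applied B -> b)
  Step 8: b b b B B  =>  b b b b B   (applied B -> b)
  Step 9: b b b b B  =>  b b b b B B   (applied B -> B B)
  Step 10: b b b b B B  =>  b b b b b B   (applied B -> b)
  Step 11: b b b b b B  =>  b b b b b b   (applied B -> b)
Final yield: b b b b b b
Total rewrite steps: 11

11


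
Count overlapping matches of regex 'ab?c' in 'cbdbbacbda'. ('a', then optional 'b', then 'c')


Pattern: ab?c means 'a', then optional 'b', then 'c'.
Scanning 'cbdbbacbda' position-by-position:
  Pos 0: window 'cbd' -> no
  Pos 1: window 'bdb' -> no
  Pos 2: window 'dbb' -> no
  Pos 3: window 'bba' -> no
  Pos 4: window 'bac' -> no
  Pos 5: window 'acb' -> MATCH
  Pos 6: window 'cbd' -> no
  Pos 7: window 'bda' -> no
  Pos 8: window 'da' -> no
  Pos 9: window 'a' -> no
Total matches: 1

1


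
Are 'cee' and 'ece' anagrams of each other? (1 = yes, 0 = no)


Sort characters of 'cee': 'cee'
Sort characters of 'ece': 'cee'
Sorted forms match -> they ARE anagrams
Result: 1

1


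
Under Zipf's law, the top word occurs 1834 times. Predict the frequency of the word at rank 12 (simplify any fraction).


Zipf's law: freq(rank) = f1 / rank
f1 = 1834, rank = 12
freq = 1834 / 12
GCD(1834, 12) = 2
Simplified: 917/6

917/6


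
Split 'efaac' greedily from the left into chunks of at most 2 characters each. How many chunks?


'efaac' has 5 characters.
Chunking with max size 2:
  Chunk 1: 'ef' (positions 0-1)
  Chunk 2: 'aa' (positions 2-3)
  Chunk 3: 'c' (positions 4-4)
Total chunks: ceil(5 / 2) = 3

3


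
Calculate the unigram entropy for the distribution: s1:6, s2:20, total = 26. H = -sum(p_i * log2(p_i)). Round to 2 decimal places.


Computing entropy H = -sum(p_i * log2(p_i)):
  s1: p = 6/26 = 0.2308, -p*log2(p) = 0.4882
  s2: p = 20/26 = 0.7692, -p*log2(p) = 0.2912
H = sum of terms = 0.7794
Rounded to 2 decimals: 0.78

0.78


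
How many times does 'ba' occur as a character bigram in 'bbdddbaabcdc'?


Scanning 'bbdddbaabcdc' for bigram 'ba':
  Position 0: 'bb' -> no
  Position 1: 'bd' -> no
  Position 2: 'dd' -> no
  Position 3: 'dd' -> no
  Position 4: 'db' -> no
  Position 5: 'ba' -> MATCH
  Position 6: 'aa' -> no
  Position 7: 'ab' -> no
  Position 8: 'bc' -> no
  Position 9: 'cd' -> no
  Position 10: 'dc' -> no
Total matches: 1

1


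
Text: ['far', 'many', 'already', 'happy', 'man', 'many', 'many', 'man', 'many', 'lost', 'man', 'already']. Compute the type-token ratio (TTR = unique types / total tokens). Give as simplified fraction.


Tokens: 12
Unique types: ('already', 'far', 'happy', 'lost', 'man', 'many') = 6
TTR = 6/12
Simplify: divide both by 6 -> 1/2
TTR = 1/2

1/2


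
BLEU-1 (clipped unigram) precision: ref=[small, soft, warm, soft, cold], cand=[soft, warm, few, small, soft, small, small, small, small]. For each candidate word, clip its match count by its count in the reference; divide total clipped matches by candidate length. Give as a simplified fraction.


Reference word counts: {'cold': 1, 'small': 1, 'soft': 2, 'warm': 1}
Checking each candidate word (with clipping):
  'soft' -> in reference (ref count 2, used 1/2) -> match (matches: 1)
  'warm' -> in reference (ref count 1, used 1/1) -> match (matches: 2)
  'few' -> not in reference -> no match (matches: 2)
  'small' -> in reference (ref count 1, used 1/1) -> match (matches: 3)
  'soft' -> in reference (ref count 2, used 2/2) -> match (matches: 4)
  'small' -> ref count 1 already used up (1/1) -> clipped, no match (matches: 4)
  'small' -> ref count 1 already used up (1/1) -> clipped, no match (matches: 4)
  'small' -> ref count 1 already used up (1/1) -> clipped, no match (matches: 4)
  'small' -> ref count 1 already used up (1/1) -> clipped, no match (matches: 4)
Clipped matches: 4, Candidate length: 9
Precision = 4/9

4/9


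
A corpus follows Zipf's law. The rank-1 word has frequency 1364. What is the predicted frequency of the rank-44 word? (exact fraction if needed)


Zipf's law: freq(rank) = f1 / rank
f1 = 1364, rank = 44
freq = 1364 / 44
= 31

31


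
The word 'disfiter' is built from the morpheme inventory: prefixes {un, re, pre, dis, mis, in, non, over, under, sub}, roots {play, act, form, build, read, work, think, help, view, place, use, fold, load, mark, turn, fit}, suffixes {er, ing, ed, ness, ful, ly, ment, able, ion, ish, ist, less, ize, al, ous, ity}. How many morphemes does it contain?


Segmenting 'disfiter' against the inventory:
  'dis' -> prefix (morpheme 1)
  'fit' -> root (morpheme 2)
  'er' -> suffix (morpheme 3)
Total morphemes: 3

3


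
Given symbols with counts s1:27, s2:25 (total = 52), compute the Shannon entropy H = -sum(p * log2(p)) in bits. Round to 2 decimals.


Computing entropy H = -sum(p_i * log2(p_i)):
  s1: p = 27/52 = 0.5192, -p*log2(p) = 0.4910
  s2: p = 25/52 = 0.4808, -p*log2(p) = 0.5080
H = sum of terms = 0.9990
Rounded to 2 decimals: 1.00

1.00


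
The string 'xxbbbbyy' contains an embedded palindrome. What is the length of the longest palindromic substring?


Scanning 'xxbbbbyy' for palindromic substrings.
Substring at positions 2-5: 'bbbb'.
Check: reverse('bbbb') = 'bbbb' -> palindrome confirmed.
Neighbouring characters ('x' / 'y') break symmetry, so it cannot extend further.
No longer palindromic substring exists; longest length = 4

4


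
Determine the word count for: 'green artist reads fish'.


Counting words by splitting on spaces:
  Word 1: 'green'
  Word 2: 'artist'
  Word 3: 'reads'
  Word 4: 'fish'
Total words: 4

4


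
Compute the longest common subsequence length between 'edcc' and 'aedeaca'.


DP table for LCS of 'edcc' and 'aedeaca':
       a  e  d  e  a  c  a
    0  0  0  0  0  0  0  0
  e 0  0  1  1  1  1  1  1
  d 0  0  1  2  2  2  2  2
  c 0  0  1  2  2  2  3  3
  c 0  0  1  2  2  2  3  3
LCS: 'edc'
LCS length = 3

3


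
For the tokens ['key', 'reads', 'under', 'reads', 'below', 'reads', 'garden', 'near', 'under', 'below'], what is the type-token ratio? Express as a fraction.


Tokens: 10
Unique types: ('below', 'garden', 'key', 'near', 'reads', 'under') = 6
TTR = 6/10
Simplify: divide both by 2 -> 3/5
TTR = 3/5

3/5


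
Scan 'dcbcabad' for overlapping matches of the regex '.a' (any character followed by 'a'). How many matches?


Pattern: .a means any character followed by 'a'.
Scanning 'dcbcabad' position-by-position:
  Pos 0: window 'dc' -> no
  Pos 1: window 'cb' -> no
  Pos 2: window 'bc' -> no
  Pos 3: window 'ca' -> MATCH
  Pos 4: window 'ab' -> no
  Pos 5: window 'ba' -> MATCH
  Pos 6: window 'ad' -> no
  Pos 7: window 'd' -> no
Total matches: 2

2


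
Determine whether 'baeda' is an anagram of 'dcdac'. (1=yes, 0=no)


Sort characters of 'baeda': 'aabde'
Sort characters of 'dcdac': 'accdd'
Sorted forms differ -> they are NOT anagrams
Result: 0

0


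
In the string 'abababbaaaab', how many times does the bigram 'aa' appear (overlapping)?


Scanning 'abababbaaaab' for bigram 'aa':
  Position 0: 'ab' -> no
  Position 1: 'ba' -> no
  Position 2: 'ab' -> no
  Position 3: 'ba' -> no
  Position 4: 'ab' -> no
  Position 5: 'bb' -> no
  Position 6: 'ba' -> no
  Position 7: 'aa' -> MATCH
  Position 8: 'aa' -> MATCH
  Position 9: 'aa' -> MATCH
  Position 10: 'ab' -> no
Total matches: 3

3


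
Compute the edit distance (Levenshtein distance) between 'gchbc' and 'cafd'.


Building DP table for s1='gchbc' (len 5) and s2='cafd' (len 4):
       c  a  f  d
    0  1  2  3  4
  g 1  1  2  3  4
  c 2  1  2  3  4
  h 3  2  2  3  4
  b 4  3  3  3  4
  c 5  4  4  4  4
Edit distance = dp[5][4] = 4

4


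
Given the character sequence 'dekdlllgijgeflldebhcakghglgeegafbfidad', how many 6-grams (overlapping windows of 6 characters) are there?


String 'dekdlllgijgeflldebhcakghglgeegafbfidad' has length L = 38.
Number of overlapping n-grams = L - n + 1
Substituting: 38 - 6 + 1 = 33

33


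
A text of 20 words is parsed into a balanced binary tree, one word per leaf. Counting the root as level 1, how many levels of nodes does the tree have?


In a balanced binary tree with n leaves the deepest leaf is ceil(log2(n)) edges below the root,
so counting node levels inclusive of root and leaves gives ceil(log2(n)) + 1 levels.
log2(20) = 4.3219
ceil(4.3219) = 5
levels = 5 + 1 = 6

6


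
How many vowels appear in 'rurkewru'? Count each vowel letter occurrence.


Scanning each character of 'rurkewru':
  Position 1: 'r' -> consonant (running count: 0)
  Position 2: 'u' -> vowel (running count: 1)
  Position 3: 'r' -> consonant (running count: 1)
  Position 4: 'k' -> consonant (running count: 1)
  Position 5: 'e' -> vowel (running count: 2)
  Position 6: 'w' -> consonant (running count: 2)
  Position 7: 'r' -> consonant (running count: 2)
  Position 8: 'u' -> vowel (running count: 3)
Total vowels: 3

3


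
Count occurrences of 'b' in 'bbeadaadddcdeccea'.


Scanning 'bbeadaadddcdeccea' for 'b':
  Position 0: 'b' -> MATCH (count: 1)
  Position 1: 'b' -> MATCH (count: 2)
Total occurrences of 'b': 2

2


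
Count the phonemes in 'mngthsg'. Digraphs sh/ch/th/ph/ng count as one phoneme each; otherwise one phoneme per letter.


Parsing 'mngthsg' greedily, digraphs first:
  'm' -> consonant phoneme (phonemes so far: 1)
  'ng' -> digraph (1 consonant phoneme) (phonemes so far: 2)
  'th' -> digraph (1 consonant phoneme) (phonemes so far: 3)
  's' -> consonant phoneme (phonemes so far: 4)
  'g' -> consonant phoneme (phonemes so far: 5)
Total phonemes: 5

5


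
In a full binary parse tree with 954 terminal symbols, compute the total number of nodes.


Leaf nodes (terminals): 954
Internal nodes = n - 1 = 954 - 1 = 953
Total = leaves + internal = 954 + 953 = 1907

1907


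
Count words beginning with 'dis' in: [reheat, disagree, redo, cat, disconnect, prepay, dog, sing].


Checking each word for prefix 'dis':
  'reheat' -> no (count: 0)
  'disagree' -> YES, starts with 'dis' (count: 1)
  'redo' -> no (count: 1)
  'cat' -> no (count: 1)
  'disconnect' -> YES, starts with 'dis' (count: 2)
  'prepay' -> no (count: 2)
  'dog' -> no (count: 2)
  'sing' -> no (count: 2)
Total with prefix 'dis': 2

2


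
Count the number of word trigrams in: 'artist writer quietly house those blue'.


Word trigrams from [6] words:
  Trigram 1: (artist writer quietly)
  Trigram 2: (writer quietly house)
  Trigram 3: (quietly house those)
  Trigram 4: (house those blue)
Total word trigrams: 6 - 2 = 4

4


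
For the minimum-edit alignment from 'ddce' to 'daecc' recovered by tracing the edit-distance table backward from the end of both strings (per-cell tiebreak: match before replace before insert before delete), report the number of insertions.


Edit distance = 3. Backtracking from cell (4, 5) with preference match > replace > insert > delete,
then listing the resulting alignment 'ddce' -> 'daecc' left to right:
  Step 1: keep 'd'
  Step 2: insert 'a' [insertion #1]
  Step 3: replace d->e
  Step 4: keep 'c'
  Step 5: replace e->c
Total insertions: 1

1


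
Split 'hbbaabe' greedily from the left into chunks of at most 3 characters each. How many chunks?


'hbbaabe' has 7 characters.
Chunking with max size 3:
  Chunk 1: 'hbb' (positions 0-2)
  Chunk 2: 'aab' (positions 3-5)
  Chunk 3: 'e' (positions 6-6)
Total chunks: ceil(7 / 3) = 3

3


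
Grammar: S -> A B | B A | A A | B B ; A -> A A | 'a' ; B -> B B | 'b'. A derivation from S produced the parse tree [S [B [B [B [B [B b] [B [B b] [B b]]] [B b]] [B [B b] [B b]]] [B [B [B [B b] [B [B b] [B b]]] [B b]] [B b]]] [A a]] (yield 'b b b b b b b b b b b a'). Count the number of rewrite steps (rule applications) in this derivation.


Every bracketed nonterminal node [X ...] in the tree is produced by exactly one rule application.
Reading the tree off as a leftmost derivation:
  Step 1: S  =>  B A   (applied S -> B A)
  Step 2: B A  =>  B B A   (applied B -> B B)
  Step 3: B B A  =>  B B B A   (applied B -> B B)
  Step 4: B B B A  =>  B B B B A   (applied B -> B B)
  Step 5: B B B B A  =>  B B B B B A   (applied B -> B B)
  Step 6: B B B B B A  =>  b B B B B A   (applied B -> b)
  Step 7: b B B B B A  =>  b B B B B B A   (applied B -> B B)
  Step 8: b B B B B B A  =>  b b B B B B A   (applied B -> b)
  Step 9: b b B B B B A  =>  b b b B B B A   (applied B -> b)
  Step 10: b b b B B B A  =>  b b b b B B A   (applied B -> b)
  Step 11: b b b b B B A  =>  b b b b B B B A   (applied B -> B B)
  Step 12: b b b b B B B A  =>  b b b b b B B A   (applied B -> b)
  Step 13: b b b b b B B A  =>  b b b b b b B A   (applied B -> b)
  Step 14: b b b b b b B A  =>  b b b b b b B B A   (applied B -> B B)
  Step 15: b b b b b b B B A  =>  b b b b b b B B B A   (applied B -> B B)
  Step 16: b b b b b b B B B A  =>  b b b b b b B B B B A   (applied B -> B B)
  Step 17: b b b b b b B B B B A  =>  b b b b b b b B B B A   (applied B -> b)
  Step 18: b b b b b b b B B B A  =>  b b b b b b b B B B B A   (applied B -> B B)
  Step 19: b b b b b b b B B B B A  =>  b b b b b b b b B B B A   (applied B -> b)
  Step 20: b b b b b b b b B B B A  =>  b b b b b b b b b B B A   (applied B -> b)
  Step 21: b b b b b b b b b B B A  =>  b b b b b b b b b b B A   (applied B -> b)
  Step 22: b b b b b b b b b b B A  =>  b b b b b b b b b b b A   (applied B -> b)
  Step 23: b b b b b b b b b b b A  =>  b b b b b b b b b b b a   (applied A -> a)
Final yield: b b b b b b b b b b b a
Total rewrite steps: 23

23


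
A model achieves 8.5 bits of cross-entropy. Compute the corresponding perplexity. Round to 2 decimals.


Perplexity formula: PP = 2^H
H = 8.5
PP = 2^8.5
Decompose: 2^8.5 = 2^8 * 2^0.5 = 2^8 * sqrt(2)
2^8 = 256, sqrt(2) ~ 1.4142136
PP ~ 256 * 1.4142136 = 362.0386816
Rounded to 2 decimals: 362.04

362.04


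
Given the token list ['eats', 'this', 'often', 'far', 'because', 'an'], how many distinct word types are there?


Listing all tokens and tracking unique types:
  Token 1: 'eats' -> NEW (unique so far: 1)
  Token 2: 'this' -> NEW (unique so far: 2)
  Token 3: 'often' -> NEW (unique so far: 3)
  Token 4: 'far' -> NEW (unique so far: 4)
  Token 5: 'because' -> NEW (unique so far: 5)
  Token 6: 'an' -> NEW (unique so far: 6)
Unique types: ('an', 'because', 'eats', 'far', 'often', 'this')
Vocabulary size: 6

6


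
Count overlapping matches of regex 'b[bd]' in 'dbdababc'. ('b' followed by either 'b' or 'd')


Pattern: b[bd] means 'b' followed by either 'b' or 'd'.
Scanning 'dbdababc' position-by-position:
  Pos 0: window 'db' -> no
  Pos 1: window 'bd' -> MATCH
  Pos 2: window 'da' -> no
  Pos 3: window 'ab' -> no
  Pos 4: window 'ba' -> no
  Pos 5: window 'ab' -> no
  Pos 6: window 'bc' -> no
  Pos 7: window 'c' -> no
Total matches: 1

1


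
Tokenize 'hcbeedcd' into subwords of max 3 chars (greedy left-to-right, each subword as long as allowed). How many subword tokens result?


'hcbeedcd' has 8 characters.
Chunking with max size 3:
  Chunk 1: 'hcb' (positions 0-2)
  Chunk 2: 'eed' (positions 3-5)
  Chunk 3: 'cd' (positions 6-7)
Total chunks: ceil(8 / 3) = 3

3


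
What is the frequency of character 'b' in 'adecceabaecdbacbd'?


Scanning 'adecceabaecdbacbd' for 'b':
  Position 7: 'b' -> MATCH (count: 1)
  Position 12: 'b' -> MATCH (count: 2)
  Position 15: 'b' -> MATCH (count: 3)
Total occurrences of 'b': 3

3


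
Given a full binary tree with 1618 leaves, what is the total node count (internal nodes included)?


Leaf nodes (terminals): 1618
Internal nodes = n - 1 = 1618 - 1 = 1617
Total = leaves + internal = 1618 + 1617 = 3235

3235


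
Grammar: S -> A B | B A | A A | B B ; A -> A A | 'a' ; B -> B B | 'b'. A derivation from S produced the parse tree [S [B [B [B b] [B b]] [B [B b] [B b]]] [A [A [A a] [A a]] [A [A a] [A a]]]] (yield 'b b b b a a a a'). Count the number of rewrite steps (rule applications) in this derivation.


Every bracketed nonterminal node [X ...] in the tree is produced by exactly one rule application.
Reading the tree off as a leftmost derivation:
  Step 1: S  =>  B A   (applied S -> B A)
  Step 2: B A  =>  B B A   (applied B -> B B)
  Step 3: B B A  =>  B B B A   (applied B -> B B)
  Step 4: B B B A  =>  b B B A   (applied B -> b)
  Step 5: b B B A  =>  b b B A   (applied B -> b)
  Step 6: b b B A  =>  b b B B A   (applied B -> B B)
  Step 7: b b B B A  =>  b b b B A   (applied B -> b)
  Step 8: b b b B A  =>  b b b b A   (applied B -> b)
  Step 9: b b b b A  =>  b b b b A A   (applied A -> A A)
  Step 10: b b b b A A  =>  b b b b A A A   (applied A -> A A)
  Step 11: b b b b A A A  =>  b b b b a A A   (applied A -> a)
  Step 12: b b b b a A A  =>  b b b b a a A   (applied A -> a)
  Step 13: b b b b a a A  =>  b b b b a a A A   (applied A -> A A)
  Step 14: b b b b a a A A  =>  b b b b a a a A   (applied A -> a)
  Step 15: b b b b a a a A  =>  b b b b a a a a   (applied A -> a)
Final yield: b b b b a a a a
Total rewrite steps: 15

15


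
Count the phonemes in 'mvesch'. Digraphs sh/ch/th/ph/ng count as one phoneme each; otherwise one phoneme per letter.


Parsing 'mvesch' greedily, digraphs first:
  'm' -> consonant phoneme (phonemes so far: 1)
  'v' -> consonant phoneme (phonemes so far: 2)
  'e' -> vowel phoneme (phonemes so far: 3)
  's' -> consonant phoneme (phonemes so far: 4)
  'ch' -> digraph (1 consonant phoneme) (phonemes so far: 5)
Total phonemes: 5

5


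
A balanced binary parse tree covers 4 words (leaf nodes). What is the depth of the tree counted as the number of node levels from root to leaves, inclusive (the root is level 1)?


In a balanced binary tree with n leaves the deepest leaf is ceil(log2(n)) edges below the root,
so counting node levels inclusive of root and leaves gives ceil(log2(n)) + 1 levels.
log2(4) = 2.0000
ceil(2.0000) = 2
levels = 2 + 1 = 3

3


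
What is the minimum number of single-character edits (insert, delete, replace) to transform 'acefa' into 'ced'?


Building DP table for s1='acefa' (len 5) and s2='ced' (len 3):
       c  e  d
    0  1  2  3
  a 1  1  2  3
  c 2  1  2  3
  e 3  2  1  2
  f 4  3  2  2
  a 5  4  3  3
Edit distance = dp[5][3] = 3

3


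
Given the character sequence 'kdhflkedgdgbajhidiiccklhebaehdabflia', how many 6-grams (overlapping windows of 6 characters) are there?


String 'kdhflkedgdgbajhidiiccklhebaehdabflia' has length L = 36.
Number of overlapping n-grams = L - n + 1
Substituting: 36 - 6 + 1 = 31

31


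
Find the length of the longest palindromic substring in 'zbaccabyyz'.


Scanning 'zbaccabyyz' for palindromic substrings.
Substring at positions 1-6: 'baccab'.
Check: reverse('baccab') = 'baccab' -> palindrome confirmed.
Neighbouring characters ('z' / 'y') break symmetry, so it cannot extend further.
No longer palindromic substring exists; longest length = 6

6


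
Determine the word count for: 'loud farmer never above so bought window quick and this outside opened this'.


Counting words by splitting on spaces:
  Word 1: 'loud'
  Word 2: 'farmer'
  Word 3: 'never'
  Word 4: 'above'
  Word 5: 'so'
  Word 6: 'bought'
  Word 7: 'window'
  Word 8: 'quick'
  Word 9: 'and'
  Word 10: 'this'
  Word 11: 'outside'
  Word 12: 'opened'
  Word 13: 'this'
Total words: 13

13


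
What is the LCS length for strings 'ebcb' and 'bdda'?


DP table for LCS of 'ebcb' and 'bdda':
       b  d  d  a
    0  0  0  0  0
  e 0  0  0  0  0
  b 0  1  1  1  1
  c 0  1  1  1  1
  b 0  1  1  1  1
LCS: 'b'
LCS length = 1

1


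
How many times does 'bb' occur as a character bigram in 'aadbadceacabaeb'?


Scanning 'aadbadceacabaeb' for bigram 'bb':
  Position 0: 'aa' -> no
  Position 1: 'ad' -> no
  Position 2: 'db' -> no
  Position 3: 'ba' -> no
  Position 4: 'ad' -> no
  Position 5: 'dc' -> no
  Position 6: 'ce' -> no
  Position 7: 'ea' -> no
  Position 8: 'ac' -> no
  Position 9: 'ca' -> no
  Position 10: 'ab' -> no
  Position 11: 'ba' -> no
  Position 12: 'ae' -> no
  Position 13: 'eb' -> no
Total matches: 0

0


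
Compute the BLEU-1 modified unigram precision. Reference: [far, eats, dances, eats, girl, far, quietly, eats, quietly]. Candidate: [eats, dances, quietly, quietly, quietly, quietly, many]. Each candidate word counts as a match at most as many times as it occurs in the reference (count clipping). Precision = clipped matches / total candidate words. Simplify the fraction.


Reference word counts: {'dances': 1, 'eats': 3, 'far': 2, 'girl': 1, 'quietly': 2}
Checking each candidate word (with clipping):
  'eats' -> in reference (ref count 3, used 1/3) -> match (matches: 1)
  'dances' -> in reference (ref count 1, used 1/1) -> match (matches: 2)
  'quietly' -> in reference (ref count 2, used 1/2) -> match (matches: 3)
  'quietly' -> in reference (ref count 2, used 2/2) -> match (matches: 4)
  'quietly' -> ref count 2 already used up (2/2) -> clipped, no match (matches: 4)
  'quietly' -> ref count 2 already used up (2/2) -> clipped, no match (matches: 4)
  'many' -> not in reference -> no match (matches: 4)
Clipped matches: 4, Candidate length: 7
Precision = 4/7

4/7


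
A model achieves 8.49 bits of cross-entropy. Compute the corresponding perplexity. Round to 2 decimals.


Perplexity formula: PP = 2^H
H = 8.49
PP = 2^8.49
Decompose: 2^8.49 = 2^8 * 2^0.49
2^8 = 256, 2^0.49 ~ 1.4044449
PP ~ 256 * 1.4044449 = 359.5378944
Rounded to 2 decimals: 359.54

359.54


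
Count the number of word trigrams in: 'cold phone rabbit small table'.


Word trigrams from [5] words:
  Trigram 1: (cold phone rabbit)
  Trigram 2: (phone rabbit small)
  Trigram 3: (rabbit small table)
Total word trigrams: 5 - 2 = 3

3


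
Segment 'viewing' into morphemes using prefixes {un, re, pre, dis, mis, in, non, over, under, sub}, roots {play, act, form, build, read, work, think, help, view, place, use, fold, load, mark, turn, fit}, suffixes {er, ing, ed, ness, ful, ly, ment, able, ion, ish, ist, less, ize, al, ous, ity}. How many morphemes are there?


Segmenting 'viewing' against the inventory:
  'view' -> root (morpheme 1)
  'ing' -> suffix (morpheme 2)
Total morphemes: 2

2


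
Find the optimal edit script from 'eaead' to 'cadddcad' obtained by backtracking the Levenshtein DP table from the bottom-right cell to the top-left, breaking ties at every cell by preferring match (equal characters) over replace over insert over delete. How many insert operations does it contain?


Edit distance = 5. Backtracking from cell (5, 8) with preference match > replace > insert > delete,
then listing the resulting alignment 'eaead' -> 'cadddcad' left to right:
  Step 1: replace e->c
  Step 2: keep 'a'
  Step 3: insert 'd' [insertion #1]
  Step 4: insert 'd' [insertion #2]
  Step 5: insert 'd' [insertion #3]
  Step 6: replace e->c
  Step 7: keep 'a'
  Step 8: keep 'd'
Total insertions: 3

3


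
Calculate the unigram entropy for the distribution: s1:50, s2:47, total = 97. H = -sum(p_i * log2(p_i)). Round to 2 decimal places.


Computing entropy H = -sum(p_i * log2(p_i)):
  s1: p = 50/97 = 0.5155, -p*log2(p) = 0.4928
  s2: p = 47/97 = 0.4845, -p*log2(p) = 0.5065
H = sum of terms = 0.9993
Rounded to 2 decimals: 1.00

1.00


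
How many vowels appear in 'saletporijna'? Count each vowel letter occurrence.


Scanning each character of 'saletporijna':
  Position 1: 's' -> consonant (running count: 0)
  Position 2: 'a' -> vowel (running count: 1)
  Position 3: 'l' -> consonant (running count: 1)
  Position 4: 'e' -> vowel (running count: 2)
  Position 5: 't' -> consonant (running count: 2)
  Position 6: 'p' -> consonant (running count: 2)
  Position 7: 'o' -> vowel (running count: 3)
  Position 8: 'r' -> consonant (running count: 3)
  Position 9: 'i' -> vowel (running count: 4)
  Position 10: 'j' -> consonant (running count: 4)
  Position 11: 'n' -> consonant (running count: 4)
  Position 12: 'a' -> vowel (running count: 5)
Total vowels: 5

5


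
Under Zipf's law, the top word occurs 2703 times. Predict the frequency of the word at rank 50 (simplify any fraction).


Zipf's law: freq(rank) = f1 / rank
f1 = 2703, rank = 50
freq = 2703 / 50
GCD(2703, 50) = 1
Simplified: 2703/50

2703/50


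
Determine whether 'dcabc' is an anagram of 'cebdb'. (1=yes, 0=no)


Sort characters of 'dcabc': 'abccd'
Sort characters of 'cebdb': 'bbcde'
Sorted forms differ -> they are NOT anagrams
Result: 0

0


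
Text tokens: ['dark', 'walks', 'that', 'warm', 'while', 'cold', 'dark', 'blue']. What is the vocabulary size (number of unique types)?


Listing all tokens and tracking unique types:
  Token 1: 'dark' -> NEW (unique so far: 1)
  Token 2: 'walks' -> NEW (unique so far: 2)
  Token 3: 'that' -> NEW (unique so far: 3)
  Token 4: 'warm' -> NEW (unique so far: 4)
  Token 5: 'while' -> NEW (unique so far: 5)
  Token 6: 'cold' -> NEW (unique so far: 6)
  Token 7: 'dark' -> duplicate (unique so far: 6)
  Token 8: 'blue' -> NEW (unique so far: 7)
Unique types: ('blue', 'cold', 'dark', 'that', 'walks', 'warm', 'while')
Vocabulary size: 7

7


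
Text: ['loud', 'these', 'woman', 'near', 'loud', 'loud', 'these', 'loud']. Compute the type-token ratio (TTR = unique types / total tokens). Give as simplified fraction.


Tokens: 8
Unique types: ('loud', 'near', 'these', 'woman') = 4
TTR = 4/8
Simplify: divide both by 4 -> 1/2
TTR = 1/2

1/2


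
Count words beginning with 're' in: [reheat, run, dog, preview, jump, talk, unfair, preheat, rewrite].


Checking each word for prefix 're':
  'reheat' -> YES, starts with 're' (count: 1)
  'run' -> no (count: 1)
  'dog' -> no (count: 1)
  'preview' -> no (count: 1)
  'jump' -> no (count: 1)
  'talk' -> no (count: 1)
  'unfair' -> no (count: 1)
  'preheat' -> no (count: 1)
  'rewrite' -> YES, starts with 're' (count: 2)
Total with prefix 're': 2

2


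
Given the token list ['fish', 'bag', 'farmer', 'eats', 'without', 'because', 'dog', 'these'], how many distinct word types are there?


Listing all tokens and tracking unique types:
  Token 1: 'fish' -> NEW (unique so far: 1)
  Token 2: 'bag' -> NEW (unique so far: 2)
  Token 3: 'farmer' -> NEW (unique so far: 3)
  Token 4: 'eats' -> NEW (unique so far: 4)
  Token 5: 'without' -> NEW (unique so far: 5)
  Token 6: 'because' -> NEW (unique so far: 6)
  Token 7: 'dog' -> NEW (unique so far: 7)
  Token 8: 'these' -> NEW (unique so far: 8)
Unique types: ('bag', 'because', 'dog', 'eats', 'farmer', 'fish', 'these', 'without')
Vocabulary size: 8

8


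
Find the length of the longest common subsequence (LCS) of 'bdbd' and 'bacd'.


DP table for LCS of 'bdbd' and 'bacd':
       b  a  c  d
    0  0  0  0  0
  b 0  1  1  1  1
  d 0  1  1  1  2
  b 0  1  1  1  2
  d 0  1  1  1  2
LCS: 'bd'
LCS length = 2

2


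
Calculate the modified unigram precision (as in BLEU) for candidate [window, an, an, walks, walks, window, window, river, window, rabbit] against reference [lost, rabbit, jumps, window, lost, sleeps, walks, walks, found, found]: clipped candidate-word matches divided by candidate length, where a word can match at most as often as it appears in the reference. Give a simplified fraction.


Reference word counts: {'found': 2, 'jumps': 1, 'lost': 2, 'rabbit': 1, 'sleeps': 1, 'walks': 2, 'window': 1}
Checking each candidate word (with clipping):
  'window' -> in reference (ref count 1, used 1/1) -> match (matches: 1)
  'an' -> not in reference -> no match (matches: 1)
  'an' -> not in reference -> no match (matches: 1)
  'walks' -> in reference (ref count 2, used 1/2) -> match (matches: 2)
  'walks' -> in reference (ref count 2, used 2/2) -> match (matches: 3)
  'window' -> ref count 1 already used up (1/1) -> clipped, no match (matches: 3)
  'window' -> ref count 1 already used up (1/1) -> clipped, no match (matches: 3)
  'river' -> not in reference -> no match (matches: 3)
  'window' -> ref count 1 already used up (1/1) -> clipped, no match (matches: 3)
  'rabbit' -> in reference (ref count 1, used 1/1) -> match (matches: 4)
Clipped matches: 4, Candidate length: 10
Precision = 4/10 = 2/5

2/5


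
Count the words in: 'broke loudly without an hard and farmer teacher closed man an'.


Counting words by splitting on spaces:
  Word 1: 'broke'
  Word 2: 'loudly'
  Word 3: 'without'
  Word 4: 'an'
  Word 5: 'hard'
  Word 6: 'and'
  Word 7: 'farmer'
  Word 8: 'teacher'
  Word 9: 'closed'
  Word 10: 'man'
  Word 11: 'an'
Total words: 11

11


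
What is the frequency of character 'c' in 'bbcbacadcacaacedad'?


Scanning 'bbcbacadcacaacedad' for 'c':
  Position 2: 'c' -> MATCH (count: 1)
  Position 5: 'c' -> MATCH (count: 2)
  Position 8: 'c' -> MATCH (count: 3)
  Position 10: 'c' -> MATCH (count: 4)
  Position 13: 'c' -> MATCH (count: 5)
Total occurrences of 'c': 5

5


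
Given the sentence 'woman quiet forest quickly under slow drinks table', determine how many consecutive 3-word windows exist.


Word trigrams from [8] words:
  Trigram 1: (woman quiet forest)
  Trigram 2: (quiet forest quickly)
  Trigram 3: (forest quickly under)
  Trigram 4: (quickly under slow)
  Trigram 5: (under slow drinks)
  Trigram 6: (slow drinks table)
Total word trigrams: 8 - 2 = 6

6
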